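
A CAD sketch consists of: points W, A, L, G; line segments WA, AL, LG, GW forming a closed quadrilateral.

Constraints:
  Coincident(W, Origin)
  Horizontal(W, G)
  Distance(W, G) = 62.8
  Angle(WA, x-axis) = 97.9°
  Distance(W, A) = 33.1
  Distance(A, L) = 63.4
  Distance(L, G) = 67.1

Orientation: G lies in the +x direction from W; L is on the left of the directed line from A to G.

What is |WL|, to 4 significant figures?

82.38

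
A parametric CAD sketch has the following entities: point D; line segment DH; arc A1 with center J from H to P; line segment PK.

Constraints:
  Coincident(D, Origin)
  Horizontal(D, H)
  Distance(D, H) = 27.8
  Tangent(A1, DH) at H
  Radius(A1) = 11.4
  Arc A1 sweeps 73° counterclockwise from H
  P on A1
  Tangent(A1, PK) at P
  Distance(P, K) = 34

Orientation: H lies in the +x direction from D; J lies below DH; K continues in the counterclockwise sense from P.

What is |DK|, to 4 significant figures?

41.17

D is at the origin; D and H share the same y with |DH| = 27.8 and H on the +x side, so H = (27.80, 0.000). A1 meets DH tangentially, so JH is at right angles to DH, so J = H + (0, -11.4) = (27.80, -11.40). On A1, H sits at bearing 90° from J; a 73° counterclockwise sweep puts P at bearing 163°, so P = J + 11.4·(cos 163°, sin 163°) = (16.90, -8.067). A1 meets PK tangentially, so JP is at right angles to PK, so PK runs along (−sin 163°, cos 163°); with |PK| = 34.0, K = (6.957, -40.58). Then |DK| = |K − D| = 41.17.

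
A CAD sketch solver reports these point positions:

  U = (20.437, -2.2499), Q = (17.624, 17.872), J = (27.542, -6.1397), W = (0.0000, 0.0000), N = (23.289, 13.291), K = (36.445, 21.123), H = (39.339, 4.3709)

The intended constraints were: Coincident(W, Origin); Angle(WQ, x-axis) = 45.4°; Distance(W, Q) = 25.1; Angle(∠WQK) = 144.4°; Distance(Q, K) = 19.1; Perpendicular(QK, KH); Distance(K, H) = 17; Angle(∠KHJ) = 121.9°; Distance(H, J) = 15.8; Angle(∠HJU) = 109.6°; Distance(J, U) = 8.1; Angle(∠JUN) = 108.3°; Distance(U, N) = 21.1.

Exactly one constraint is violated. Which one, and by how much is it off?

Distance(U, N) = 21.1 — off by 5.30.

W = (0.00, 0.00) ✓; WQ at 45.40° ✓; |WQ| = 25.10 ✓; ∠WQK = 144.4° ✓; |QK| = 19.10 ✓; ∠(QK, KH) = 90.00° ✓; |KH| = 17.00 ✓; ∠KHJ = 121.9° ✓; |HJ| = 15.80 ✓; ∠HJU = 109.6° ✓; |JU| = 8.100 ✓; ∠JUN = 108.3° ✓; |UN| = 15.80 ✗.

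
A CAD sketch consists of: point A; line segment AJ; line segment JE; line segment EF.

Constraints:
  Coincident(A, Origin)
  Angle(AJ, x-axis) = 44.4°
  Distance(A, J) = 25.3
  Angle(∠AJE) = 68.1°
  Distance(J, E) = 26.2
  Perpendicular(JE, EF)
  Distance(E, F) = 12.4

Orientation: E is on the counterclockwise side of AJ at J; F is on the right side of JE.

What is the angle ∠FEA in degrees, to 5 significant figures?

144.47°

A is at the origin; AJ runs at 44.4° with length 25.3, so J = 25.3·(cos 44.4°, sin 44.4°) = (18.076, 17.701). ∠AJE = 68.1°, so JE runs at 44.4° + (180° − 68.1°) = 156.30° from the x-axis; with |JE| = 26.2, E = J + 26.2·(cos 156.30°, sin 156.30°) = (-5.9142, 28.233). The perpendicularity gives EF at right angles to JE; with |EF| = 12.4 on the right of JE, F = E + 12.4·(0.40195, 0.91566) = (-0.93005, 39.587). Then cos ∠FEA = EF·EA / (|EF||EA|), giving 144.47°.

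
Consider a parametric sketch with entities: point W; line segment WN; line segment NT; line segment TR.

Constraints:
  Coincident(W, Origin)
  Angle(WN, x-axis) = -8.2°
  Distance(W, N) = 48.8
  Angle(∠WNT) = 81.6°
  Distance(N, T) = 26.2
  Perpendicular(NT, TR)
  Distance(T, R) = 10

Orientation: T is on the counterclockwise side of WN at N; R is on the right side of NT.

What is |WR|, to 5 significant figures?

61.318

∠WNT = 81.6°, so NT runs at -8.2° + (180° − 81.6°) = 90.200° from the x-axis; with |NT| = 26.2, T = N + 26.2·(cos 90.200°, sin 90.200°) = (48.210, 19.240). NT is perpendicular to TR; with |TR| = 10.0 on the right of NT, R = T + 10.0·(0.99999, 0.0034907) = (58.210, 19.274). Then |WR| = |R − W| = 61.318.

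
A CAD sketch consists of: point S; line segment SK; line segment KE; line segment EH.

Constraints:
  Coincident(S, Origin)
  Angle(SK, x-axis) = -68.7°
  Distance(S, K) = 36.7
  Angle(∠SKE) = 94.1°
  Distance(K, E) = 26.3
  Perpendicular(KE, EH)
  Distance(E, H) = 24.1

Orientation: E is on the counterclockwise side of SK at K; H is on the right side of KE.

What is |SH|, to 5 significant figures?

67.245

S is at the origin; SK runs at -68.7° with length 36.7, so K = 36.7·(cos -68.7°, sin -68.7°) = (13.331, -34.193). ∠SKE = 94.1°, so KE runs at -68.7° + (180° − 94.1°) = 17.200° from the x-axis; with |KE| = 26.3, E = K + 26.3·(cos 17.200°, sin 17.200°) = (38.455, -26.416). KE is perpendicular to EH; with |EH| = 24.1 on the right of KE, H = E + 24.1·(0.29571, -0.95528) = (45.582, -49.438). Then |SH| = |H − S| = 67.245.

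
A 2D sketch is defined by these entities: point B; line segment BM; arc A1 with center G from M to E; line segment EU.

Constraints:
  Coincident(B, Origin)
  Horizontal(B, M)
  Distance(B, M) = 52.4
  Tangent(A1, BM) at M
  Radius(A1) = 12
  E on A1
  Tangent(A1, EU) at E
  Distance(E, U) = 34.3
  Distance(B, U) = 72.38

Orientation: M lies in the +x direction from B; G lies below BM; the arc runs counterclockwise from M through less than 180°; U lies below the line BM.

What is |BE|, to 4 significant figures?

44.40

Checks: |GE| = 12.00 ✓; ∠(GE, EU) = 90.00° ✓; |EU| = 34.30 ✓; |BU| = 72.38 ✓.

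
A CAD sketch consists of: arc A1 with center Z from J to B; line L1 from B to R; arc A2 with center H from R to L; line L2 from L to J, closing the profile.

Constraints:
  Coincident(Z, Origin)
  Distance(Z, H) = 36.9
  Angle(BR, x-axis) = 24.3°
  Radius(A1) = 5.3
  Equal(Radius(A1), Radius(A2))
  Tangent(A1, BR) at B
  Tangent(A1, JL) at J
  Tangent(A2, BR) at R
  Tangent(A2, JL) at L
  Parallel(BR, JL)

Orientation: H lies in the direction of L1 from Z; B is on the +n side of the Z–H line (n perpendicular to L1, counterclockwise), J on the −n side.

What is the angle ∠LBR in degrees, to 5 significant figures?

16.027°

The slot axis is L1's direction at 24.3°, so u = (cos 24.3°, sin 24.3°) = (0.91140, 0.41151) and n = (−sin 24.3°, cos 24.3°) = (-0.41151, 0.91140). Z is at the origin and H lies 36.9 along u from Z, so H = 36.9·u = (33.631, 15.185). Tangency of A1 to both parallel lines with radius 5.3 puts B and J at Z ± 5.3·n: B = (-2.1810, 4.8304), J = (2.1810, -4.8304). Equal radii place R and L the same way about H: R = H + 5.3·n = (31.450, 20.015), L = H − 5.3·n = (35.812, 10.354). Then cos ∠LBR = BL·BR / (|BL||BR|), giving 16.027°.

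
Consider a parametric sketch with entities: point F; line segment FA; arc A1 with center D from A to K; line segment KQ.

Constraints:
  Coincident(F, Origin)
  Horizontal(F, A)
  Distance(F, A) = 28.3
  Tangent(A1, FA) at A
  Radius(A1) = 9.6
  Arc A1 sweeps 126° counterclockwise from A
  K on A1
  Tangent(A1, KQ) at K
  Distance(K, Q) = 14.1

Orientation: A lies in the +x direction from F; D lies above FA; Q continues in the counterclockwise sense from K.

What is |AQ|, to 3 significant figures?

26.7

F is at the origin; FA is horizontal with |FA| = 28.3 and A on the +x side, so A = (28.3, 0.00). Tangency of A1 to FA means the radius DA is perpendicular to FA, so D = A + (0, 9.6) = (28.3, 9.60). On A1, A sits at bearing -90° from D; a 126° counterclockwise sweep puts K at bearing 36°, so K = D + 9.6·(cos 36°, sin 36°) = (36.1, 15.2). The tangent condition forces DK to be normal to KQ, so KQ runs along (−sin 36°, cos 36°); with |KQ| = 14.1, Q = (27.8, 26.6). Then |AQ| = |Q − A| = 26.7.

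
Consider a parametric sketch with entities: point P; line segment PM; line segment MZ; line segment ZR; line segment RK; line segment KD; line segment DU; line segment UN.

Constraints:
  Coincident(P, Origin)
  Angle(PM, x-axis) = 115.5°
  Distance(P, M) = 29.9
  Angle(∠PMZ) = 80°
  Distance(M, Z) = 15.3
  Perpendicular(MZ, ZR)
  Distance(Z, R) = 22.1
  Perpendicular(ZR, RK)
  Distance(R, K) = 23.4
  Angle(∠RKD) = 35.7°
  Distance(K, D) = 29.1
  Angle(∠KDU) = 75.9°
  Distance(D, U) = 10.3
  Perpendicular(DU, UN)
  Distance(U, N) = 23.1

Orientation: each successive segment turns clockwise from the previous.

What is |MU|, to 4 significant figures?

24.28

P is at the origin; PM runs at 115.5° with length 29.9, so M = (-12.87, 26.99). ∠PMZ = 80.0° gives MZ at 15.50° from the x-axis; with |MZ| = 15.3, Z = (1.871, 31.08). MZ is perpendicular to ZR, so ZR runs at -74.50°; with |ZR| = 22.1, R = (7.777, 9.780). ZR ⟂ RK, so RK runs at -164.5°; with |RK| = 23.4, K = (-14.77, 3.526). ∠RKD = 35.7° gives KD at 51.20° from the x-axis; with |KD| = 29.1, D = (3.462, 26.21). ∠KDU = 75.9° gives DU at -52.90° from the x-axis; with |DU| = 10.3, U = (9.675, 17.99). Then |MU| = |U − M| = 24.28.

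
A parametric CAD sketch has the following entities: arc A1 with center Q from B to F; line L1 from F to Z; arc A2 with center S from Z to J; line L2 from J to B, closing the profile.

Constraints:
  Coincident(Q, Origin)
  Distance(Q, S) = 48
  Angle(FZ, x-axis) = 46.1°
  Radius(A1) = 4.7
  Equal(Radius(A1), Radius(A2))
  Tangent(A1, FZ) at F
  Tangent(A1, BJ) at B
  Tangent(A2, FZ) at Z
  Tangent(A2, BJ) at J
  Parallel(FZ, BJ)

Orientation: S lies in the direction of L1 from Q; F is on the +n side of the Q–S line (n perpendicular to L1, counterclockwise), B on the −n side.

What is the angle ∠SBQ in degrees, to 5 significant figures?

84.408°

The slot axis is L1's direction at 46.1°, so u = (cos 46.1°, sin 46.1°) = (0.69340, 0.72055) and n = (−sin 46.1°, cos 46.1°) = (-0.72055, 0.69340). Q is at the origin and S lies 48.0 along u from Q, so S = 48.0·u = (33.283, 34.586). Tangency of A1 to both parallel lines with radius 4.7 puts F and B at Q ± 4.7·n: F = (-3.3866, 3.2590), B = (3.3866, -3.2590). Then cos ∠SBQ = BS·BQ / (|BS||BQ|), giving 84.408°.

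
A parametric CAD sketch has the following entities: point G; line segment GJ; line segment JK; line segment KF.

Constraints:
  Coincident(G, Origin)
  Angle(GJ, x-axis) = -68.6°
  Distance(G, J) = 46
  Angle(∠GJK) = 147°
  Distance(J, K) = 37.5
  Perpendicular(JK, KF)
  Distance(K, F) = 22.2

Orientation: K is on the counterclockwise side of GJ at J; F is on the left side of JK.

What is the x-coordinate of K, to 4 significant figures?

47.28

G is at the origin; GJ runs at -68.6° with length 46.0, so J = 46.0·(cos -68.6°, sin -68.6°) = (16.78, -42.83). ∠GJK = 147.0°, so JK runs at -68.6° + (180° − 147.0°) = -35.60° from the x-axis; with |JK| = 37.5, K = J + 37.5·(cos -35.60°, sin -35.60°) = (47.28, -64.66). So K.x = 47.28.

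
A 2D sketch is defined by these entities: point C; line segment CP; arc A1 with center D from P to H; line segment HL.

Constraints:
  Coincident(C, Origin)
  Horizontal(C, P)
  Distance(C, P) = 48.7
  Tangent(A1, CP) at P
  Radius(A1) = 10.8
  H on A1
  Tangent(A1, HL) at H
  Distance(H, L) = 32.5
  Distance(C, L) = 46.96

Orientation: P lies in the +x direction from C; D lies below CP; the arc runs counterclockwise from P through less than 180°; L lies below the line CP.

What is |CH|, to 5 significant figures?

39.181

C is at the origin; CP is horizontal with |CP| = 48.7 and P on the +x side, so P = (48.700, 0.0000). The tangent condition forces DP to be normal to CP, so D = P + (0, -10.8) = (48.700, -10.800). Since DH ⟂ HL (tangency), |DL| = √(10.8² + 32.5²) = 34.247 regardless of where H sits on A1. So L lies on both circle(C, 46.96) and circle(D, 34.247); the below-CP intersection is L = (27.744, -37.888). H is the foot of the tangent from L: H = (38.510, -7.2226).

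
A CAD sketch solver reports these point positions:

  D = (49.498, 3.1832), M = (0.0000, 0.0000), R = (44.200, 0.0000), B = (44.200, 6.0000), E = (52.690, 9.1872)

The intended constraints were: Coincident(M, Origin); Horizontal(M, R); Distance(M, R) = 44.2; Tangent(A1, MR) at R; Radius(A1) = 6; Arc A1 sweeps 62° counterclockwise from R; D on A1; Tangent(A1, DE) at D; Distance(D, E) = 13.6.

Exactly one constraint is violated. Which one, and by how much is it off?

Distance(D, E) = 13.6 — off by 6.80.

M = (0.00, 0.00) ✓; M.y = 0.00, R.y = 0.00 ✓; |MR| = 44.20 ✓; ∠(BR, RM) = 90.00° ✓; |BR| = 6.000 ✓; bearing(B→D) − bearing(B→R) = 62.00° ✓; |BD| = 6.000 ✓; ∠(BD, DE) = 90.00° ✓; |DE| = 6.800 ✗.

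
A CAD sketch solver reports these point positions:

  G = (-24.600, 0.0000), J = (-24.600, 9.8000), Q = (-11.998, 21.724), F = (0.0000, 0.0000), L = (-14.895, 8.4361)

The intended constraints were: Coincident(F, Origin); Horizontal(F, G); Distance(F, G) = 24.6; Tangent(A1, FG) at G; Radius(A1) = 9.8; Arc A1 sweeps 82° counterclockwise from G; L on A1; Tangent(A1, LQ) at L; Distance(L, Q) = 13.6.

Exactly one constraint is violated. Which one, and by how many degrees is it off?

Tangent(A1, LQ) at L — off by 4.30°.

F = (0.00, 0.00) ✓; F.y = 0.00, G.y = 0.00 ✓; |FG| = 24.60 ✓; ∠(JG, GF) = 90.00° ✓; |JG| = 9.800 ✓; bearing(J→L) − bearing(J→G) = 82.00° ✓; |JL| = 9.800 ✓; ∠(JL, LQ) = 94.30° ✗; |LQ| = 13.60 ✓.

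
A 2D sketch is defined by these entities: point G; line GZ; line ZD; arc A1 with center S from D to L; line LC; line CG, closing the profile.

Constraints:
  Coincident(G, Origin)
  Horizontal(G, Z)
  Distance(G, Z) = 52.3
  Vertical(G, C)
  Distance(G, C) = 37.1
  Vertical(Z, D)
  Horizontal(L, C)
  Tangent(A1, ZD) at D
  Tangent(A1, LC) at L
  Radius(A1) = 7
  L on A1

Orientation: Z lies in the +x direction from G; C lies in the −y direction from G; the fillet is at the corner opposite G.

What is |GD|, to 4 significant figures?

60.34

G is at the origin; GZ is horizontal with |GZ| = 52.3 and Z on the +x side, so Z = (52.30, 0.000). GC is vertical with |GC| = 37.1 and C on the −y side, so C = (0.000, -37.10). The virtual corner opposite G is at (52.30, -37.10). A1 meets ZD tangentially, so SD is at right angles to ZD and since A1 is tangent to LC there, SL ⟂ LC, with radius 7.0, so the center S sits 7.0 in from both sides at S = (45.30, -30.10). That places the tangent points at D = (52.30, -30.10) on ZD and L = (45.30, -37.10) on LC. Then |GD| = |D − G| = 60.34.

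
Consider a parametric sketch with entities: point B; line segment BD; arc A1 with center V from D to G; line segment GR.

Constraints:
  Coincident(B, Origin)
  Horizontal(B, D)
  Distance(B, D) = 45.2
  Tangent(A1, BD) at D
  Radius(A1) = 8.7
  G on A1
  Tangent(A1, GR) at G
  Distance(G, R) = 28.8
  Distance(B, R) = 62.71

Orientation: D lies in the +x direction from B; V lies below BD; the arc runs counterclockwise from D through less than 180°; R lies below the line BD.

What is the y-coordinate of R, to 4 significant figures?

-38.47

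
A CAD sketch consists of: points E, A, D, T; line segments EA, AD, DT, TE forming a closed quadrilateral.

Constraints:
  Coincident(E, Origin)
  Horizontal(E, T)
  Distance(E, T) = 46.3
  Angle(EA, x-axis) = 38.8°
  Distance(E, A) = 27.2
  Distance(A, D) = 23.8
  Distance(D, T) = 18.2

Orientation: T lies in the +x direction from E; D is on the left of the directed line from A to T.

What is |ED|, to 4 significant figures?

48.50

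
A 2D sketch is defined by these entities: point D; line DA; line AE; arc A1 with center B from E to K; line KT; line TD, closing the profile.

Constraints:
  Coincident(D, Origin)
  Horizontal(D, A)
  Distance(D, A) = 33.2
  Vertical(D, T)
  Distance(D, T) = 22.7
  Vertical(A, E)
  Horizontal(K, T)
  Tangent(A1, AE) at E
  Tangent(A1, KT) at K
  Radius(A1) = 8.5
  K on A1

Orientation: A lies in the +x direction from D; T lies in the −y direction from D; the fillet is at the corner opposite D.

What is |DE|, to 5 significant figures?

36.109

D is at the origin; DA is horizontal with |DA| = 33.2 and A on the +x side, so A = (33.200, 0.0000). DT is vertical with |DT| = 22.7 and T on the −y side, so T = (0.0000, -22.700). The virtual corner opposite D is at (33.200, -22.700). Since A1 is tangent to AE there, BE ⟂ AE and since A1 is tangent to KT there, BK ⟂ KT, with radius 8.5, so the center B sits 8.5 in from both sides at B = (24.700, -14.200). That places the tangent points at E = (33.200, -14.200) on AE and K = (24.700, -22.700) on KT. Then |DE| = |E − D| = 36.109.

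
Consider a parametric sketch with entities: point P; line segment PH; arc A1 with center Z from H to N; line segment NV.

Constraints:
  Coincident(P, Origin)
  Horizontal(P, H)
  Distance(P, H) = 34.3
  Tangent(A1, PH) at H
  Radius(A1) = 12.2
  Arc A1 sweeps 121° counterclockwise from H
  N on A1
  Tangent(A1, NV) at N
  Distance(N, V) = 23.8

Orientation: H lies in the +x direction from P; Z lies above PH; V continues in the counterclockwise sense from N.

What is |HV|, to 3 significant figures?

38.9

P is at the origin; P and H share the same y with |PH| = 34.3 and H on the +x side, so H = (34.3, 0.00). Tangency of A1 to PH means the radius ZH is perpendicular to PH, so Z = H + (0, 12.2) = (34.3, 12.2). On A1, H sits at bearing -90° from Z; a 121° counterclockwise sweep puts N at bearing 31°, so N = Z + 12.2·(cos 31°, sin 31°) = (44.8, 18.5). A1 meets NV tangentially, so ZN is at right angles to NV, so NV runs along (−sin 31°, cos 31°); with |NV| = 23.8, V = (32.5, 38.9). Then |HV| = |V − H| = 38.9.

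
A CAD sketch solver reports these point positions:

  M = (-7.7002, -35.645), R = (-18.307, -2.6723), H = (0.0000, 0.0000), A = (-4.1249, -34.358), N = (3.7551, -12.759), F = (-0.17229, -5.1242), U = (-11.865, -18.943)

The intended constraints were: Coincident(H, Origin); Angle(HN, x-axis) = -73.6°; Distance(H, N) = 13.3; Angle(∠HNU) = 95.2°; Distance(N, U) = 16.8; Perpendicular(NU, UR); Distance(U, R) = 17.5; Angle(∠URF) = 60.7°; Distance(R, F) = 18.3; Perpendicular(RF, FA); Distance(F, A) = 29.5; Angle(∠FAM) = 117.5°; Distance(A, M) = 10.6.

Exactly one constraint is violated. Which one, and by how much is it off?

Distance(A, M) = 10.6 — off by 6.80.

H = (0.00, 0.00) ✓; HN at -73.60° ✓; |HN| = 13.30 ✓; ∠HNU = 95.20° ✓; |NU| = 16.80 ✓; ∠(NU, UR) = 90.00° ✓; |UR| = 17.50 ✓; ∠URF = 60.70° ✓; |RF| = 18.30 ✓; ∠(RF, FA) = 90.00° ✓; |FA| = 29.50 ✓; ∠FAM = 117.5° ✓; |AM| = 3.800 ✗.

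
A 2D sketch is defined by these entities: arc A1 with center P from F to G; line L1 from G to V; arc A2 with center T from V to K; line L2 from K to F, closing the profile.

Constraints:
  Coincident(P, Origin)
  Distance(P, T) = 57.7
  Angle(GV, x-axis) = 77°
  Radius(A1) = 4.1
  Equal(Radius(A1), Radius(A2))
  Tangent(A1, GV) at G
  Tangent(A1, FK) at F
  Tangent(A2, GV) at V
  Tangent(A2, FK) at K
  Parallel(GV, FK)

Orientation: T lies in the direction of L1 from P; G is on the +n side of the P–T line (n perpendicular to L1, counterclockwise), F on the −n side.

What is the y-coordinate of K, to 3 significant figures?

55.3

Tangency of A1 to both parallel lines with radius 4.1 puts G and F at P ± 4.1·n: G = (-3.99, 0.922), F = (3.99, -0.922). Equal radii place V and K the same way about T: V = T + 4.1·n = (8.98, 57.1), K = T − 4.1·n = (17.0, 55.3). So K.y = 55.3.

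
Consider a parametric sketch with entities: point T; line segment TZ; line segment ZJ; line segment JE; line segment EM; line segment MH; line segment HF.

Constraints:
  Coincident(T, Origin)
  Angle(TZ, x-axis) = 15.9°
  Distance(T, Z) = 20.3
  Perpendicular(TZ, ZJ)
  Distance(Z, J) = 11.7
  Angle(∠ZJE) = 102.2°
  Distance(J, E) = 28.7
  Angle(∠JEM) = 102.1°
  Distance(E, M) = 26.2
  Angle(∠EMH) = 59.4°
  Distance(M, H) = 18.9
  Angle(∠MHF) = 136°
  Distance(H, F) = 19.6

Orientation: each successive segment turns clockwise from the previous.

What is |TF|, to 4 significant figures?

16.88

∠EMH = 59.4° gives MH at 9.600° from the x-axis; with |MH| = 18.9, H = (-0.8640, 3.954). ∠MHF = 136.0° gives HF at -34.40° from the x-axis; with |HF| = 19.6, F = (15.31, -7.119). Then |TF| = |F − T| = 16.88.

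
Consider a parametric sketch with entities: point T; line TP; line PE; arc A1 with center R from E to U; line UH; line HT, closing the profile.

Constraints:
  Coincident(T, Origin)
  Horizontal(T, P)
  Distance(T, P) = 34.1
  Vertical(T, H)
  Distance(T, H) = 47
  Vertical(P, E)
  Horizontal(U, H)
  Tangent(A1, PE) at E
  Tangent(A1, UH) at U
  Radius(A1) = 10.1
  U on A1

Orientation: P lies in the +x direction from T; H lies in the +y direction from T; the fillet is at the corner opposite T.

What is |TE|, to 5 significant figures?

50.244

T is at the origin; T and P share the same y with |TP| = 34.1 and P on the +x side, so P = (34.100, 0.0000). TH is vertical with |TH| = 47.0 and H on the +y side, so H = (0.0000, 47.000). The virtual corner opposite T is at (34.100, 47.000). Tangency of A1 to PE means the radius RE is perpendicular to PE and since A1 is tangent to UH there, RU ⟂ UH, with radius 10.1, so the center R sits 10.1 in from both sides at R = (24.000, 36.900). That places the tangent points at E = (34.100, 36.900) on PE and U = (24.000, 47.000) on UH. Then |TE| = |E − T| = 50.244.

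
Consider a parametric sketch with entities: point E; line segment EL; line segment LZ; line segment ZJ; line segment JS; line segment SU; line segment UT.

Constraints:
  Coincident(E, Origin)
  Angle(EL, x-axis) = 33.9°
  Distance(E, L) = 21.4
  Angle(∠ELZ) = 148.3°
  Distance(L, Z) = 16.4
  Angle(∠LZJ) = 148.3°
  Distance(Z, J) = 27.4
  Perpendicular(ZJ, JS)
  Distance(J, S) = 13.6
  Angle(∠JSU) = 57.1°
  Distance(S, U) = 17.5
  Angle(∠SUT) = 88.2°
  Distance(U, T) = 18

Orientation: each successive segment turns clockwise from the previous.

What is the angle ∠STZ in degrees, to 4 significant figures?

75.37°

∠JSU = 57.1° gives SU at 117.6° from the x-axis; with |SU| = 17.5, U = (43.19, 2.745). ∠SUT = 88.2° gives UT at 25.80° from the x-axis; with |UT| = 18.0, T = (59.40, 10.58). Then cos ∠STZ = TS·TZ / (|TS||TZ|), giving 75.37°.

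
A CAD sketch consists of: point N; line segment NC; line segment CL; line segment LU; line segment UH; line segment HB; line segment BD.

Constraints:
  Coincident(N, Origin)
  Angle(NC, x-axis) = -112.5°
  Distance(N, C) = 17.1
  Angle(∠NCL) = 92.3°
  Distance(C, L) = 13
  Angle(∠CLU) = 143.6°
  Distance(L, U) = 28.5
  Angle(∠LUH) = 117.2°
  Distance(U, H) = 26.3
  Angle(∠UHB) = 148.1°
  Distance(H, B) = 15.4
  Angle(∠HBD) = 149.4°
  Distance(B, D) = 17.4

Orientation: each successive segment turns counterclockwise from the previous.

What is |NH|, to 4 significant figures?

41.43

N is at the origin; NC runs at -112.5° with length 17.1, so C = (-6.544, -15.80). ∠NCL = 92.3° gives CL at -24.80° from the x-axis; with |CL| = 13.0, L = (5.257, -21.25). ∠CLU = 143.6° gives LU at 11.60° from the x-axis; with |LU| = 28.5, U = (33.18, -15.52). ∠LUH = 117.2° gives UH at 74.40° from the x-axis; with |UH| = 26.3, H = (40.25, 9.811). Then |NH| = |H − N| = 41.43.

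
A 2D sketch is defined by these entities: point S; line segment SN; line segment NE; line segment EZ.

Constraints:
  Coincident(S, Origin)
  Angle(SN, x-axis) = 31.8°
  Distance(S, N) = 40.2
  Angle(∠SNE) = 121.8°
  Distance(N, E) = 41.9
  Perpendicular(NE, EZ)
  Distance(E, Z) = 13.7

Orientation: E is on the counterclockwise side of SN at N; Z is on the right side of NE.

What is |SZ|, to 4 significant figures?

79.19

S is at the origin; SN runs at 31.8° with length 40.2, so N = 40.2·(cos 31.8°, sin 31.8°) = (34.17, 21.18). ∠SNE = 121.8°, so NE runs at 31.8° + (180° − 121.8°) = 90.00° from the x-axis; with |NE| = 41.9, E = N + 41.9·(cos 90.00°, sin 90.00°) = (34.17, 63.08). NE is perpendicular to EZ; with |EZ| = 13.7 on the right of NE, Z = E + 13.7·(1.000, -6.123e-17) = (47.87, 63.08). Then |SZ| = |Z − S| = 79.19.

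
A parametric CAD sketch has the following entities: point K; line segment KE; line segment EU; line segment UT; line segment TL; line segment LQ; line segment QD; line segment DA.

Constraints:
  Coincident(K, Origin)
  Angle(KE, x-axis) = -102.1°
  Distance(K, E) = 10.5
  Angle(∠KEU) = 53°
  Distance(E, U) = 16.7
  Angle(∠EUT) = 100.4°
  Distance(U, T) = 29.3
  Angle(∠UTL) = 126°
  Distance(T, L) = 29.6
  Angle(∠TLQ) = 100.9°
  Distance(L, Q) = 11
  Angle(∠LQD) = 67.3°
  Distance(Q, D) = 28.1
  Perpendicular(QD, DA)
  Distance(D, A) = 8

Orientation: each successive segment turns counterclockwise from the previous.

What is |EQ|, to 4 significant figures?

44.97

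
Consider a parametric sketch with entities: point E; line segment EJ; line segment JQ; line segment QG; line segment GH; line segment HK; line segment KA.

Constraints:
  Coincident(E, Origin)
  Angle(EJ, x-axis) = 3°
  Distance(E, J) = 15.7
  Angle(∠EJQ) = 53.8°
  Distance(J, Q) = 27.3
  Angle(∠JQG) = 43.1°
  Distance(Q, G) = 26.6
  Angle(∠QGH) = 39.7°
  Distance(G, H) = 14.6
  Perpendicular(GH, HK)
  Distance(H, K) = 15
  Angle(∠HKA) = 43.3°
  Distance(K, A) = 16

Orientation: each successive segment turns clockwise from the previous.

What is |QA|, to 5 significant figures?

21.668

E is at the origin; EJ runs at 3.0° with length 15.7, so J = (15.678, 0.82167). ∠EJQ = 53.8° gives JQ at -123.20° from the x-axis; with |JQ| = 27.3, Q = (0.73001, -22.022). ∠JQG = 43.1° gives QG at 99.900° from the x-axis; with |QG| = 26.6, G = (-3.8433, 4.1819). ∠QGH = 39.7° gives GH at -40.400° from the x-axis; with |GH| = 14.6, H = (7.2752, -5.2806). GH ⟂ HK, so HK runs at -130.40°; with |HK| = 15.0, K = (-2.4466, -16.704). ∠HKA = 43.3° gives KA at 92.900° from the x-axis; with |KA| = 16.0, A = (-3.2561, -0.72420). Then |QA| = |A − Q| = 21.668.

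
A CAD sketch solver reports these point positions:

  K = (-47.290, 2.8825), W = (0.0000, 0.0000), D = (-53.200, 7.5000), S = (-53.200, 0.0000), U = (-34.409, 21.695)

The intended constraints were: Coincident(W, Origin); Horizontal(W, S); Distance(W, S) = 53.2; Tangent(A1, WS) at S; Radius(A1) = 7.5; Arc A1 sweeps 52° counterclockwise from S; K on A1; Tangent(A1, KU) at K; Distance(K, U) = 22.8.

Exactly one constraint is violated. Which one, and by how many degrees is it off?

Tangent(A1, KU) at K — off by 3.60°.

W = (0.00, 0.00) ✓; W.y = 0.00, S.y = 0.00 ✓; |WS| = 53.20 ✓; ∠(DS, SW) = 90.00° ✓; |DS| = 7.500 ✓; bearing(D→K) − bearing(D→S) = 52.00° ✓; |DK| = 7.500 ✓; ∠(DK, KU) = 86.40° ✗; |KU| = 22.80 ✓.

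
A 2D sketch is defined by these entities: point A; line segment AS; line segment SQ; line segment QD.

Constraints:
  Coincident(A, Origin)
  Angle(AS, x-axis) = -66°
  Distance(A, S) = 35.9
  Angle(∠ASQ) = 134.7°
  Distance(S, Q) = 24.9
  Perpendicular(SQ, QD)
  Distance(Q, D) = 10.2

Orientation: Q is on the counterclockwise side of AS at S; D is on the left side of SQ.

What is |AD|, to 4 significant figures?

52.44

∠ASQ = 134.7°, so SQ runs at -66.0° + (180° − 134.7°) = -20.70° from the x-axis; with |SQ| = 24.9, Q = S + 24.9·(cos -20.70°, sin -20.70°) = (37.89, -41.60). The perpendicularity gives QD at right angles to SQ; with |QD| = 10.2 on the left of SQ, D = Q + 10.2·(0.3535, 0.9354) = (41.50, -32.06). Then |AD| = |D − A| = 52.44.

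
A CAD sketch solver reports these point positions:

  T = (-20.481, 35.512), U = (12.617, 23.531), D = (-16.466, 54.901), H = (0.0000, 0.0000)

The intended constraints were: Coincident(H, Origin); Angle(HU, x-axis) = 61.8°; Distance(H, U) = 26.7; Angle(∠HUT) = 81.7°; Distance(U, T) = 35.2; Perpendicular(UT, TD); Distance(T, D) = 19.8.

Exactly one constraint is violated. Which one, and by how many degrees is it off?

Perpendicular(UT, TD) — off by 8.20°.

H = (0.00, 0.00) ✓; HU at 61.80° ✓; |HU| = 26.70 ✓; ∠HUT = 81.70° ✓; |UT| = 35.20 ✓; ∠(UT, TD) = 81.80° ✗; |TD| = 19.80 ✓.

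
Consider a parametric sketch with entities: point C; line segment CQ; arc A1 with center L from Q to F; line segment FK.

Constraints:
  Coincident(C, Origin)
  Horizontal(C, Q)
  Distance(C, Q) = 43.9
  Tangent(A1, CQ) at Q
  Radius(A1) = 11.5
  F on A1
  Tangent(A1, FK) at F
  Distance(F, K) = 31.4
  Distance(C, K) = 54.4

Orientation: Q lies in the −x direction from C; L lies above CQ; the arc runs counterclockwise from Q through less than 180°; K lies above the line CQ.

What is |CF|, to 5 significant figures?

34.472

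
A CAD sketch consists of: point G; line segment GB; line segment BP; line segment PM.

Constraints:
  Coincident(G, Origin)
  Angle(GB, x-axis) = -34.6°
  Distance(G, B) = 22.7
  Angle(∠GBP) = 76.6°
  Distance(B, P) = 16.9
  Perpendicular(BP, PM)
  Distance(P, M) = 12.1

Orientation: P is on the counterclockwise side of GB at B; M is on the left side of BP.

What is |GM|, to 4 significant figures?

15.33

G is at the origin; GB runs at -34.6° with length 22.7, so B = 22.7·(cos -34.6°, sin -34.6°) = (18.69, -12.89). ∠GBP = 76.6°, so BP runs at -34.6° + (180° − 76.6°) = 68.80° from the x-axis; with |BP| = 16.9, P = B + 16.9·(cos 68.80°, sin 68.80°) = (24.80, 2.866). BP ⟂ PM; with |PM| = 12.1 on the left of BP, M = P + 12.1·(-0.9323, 0.3616) = (13.52, 7.242). Then |GM| = |M − G| = 15.33.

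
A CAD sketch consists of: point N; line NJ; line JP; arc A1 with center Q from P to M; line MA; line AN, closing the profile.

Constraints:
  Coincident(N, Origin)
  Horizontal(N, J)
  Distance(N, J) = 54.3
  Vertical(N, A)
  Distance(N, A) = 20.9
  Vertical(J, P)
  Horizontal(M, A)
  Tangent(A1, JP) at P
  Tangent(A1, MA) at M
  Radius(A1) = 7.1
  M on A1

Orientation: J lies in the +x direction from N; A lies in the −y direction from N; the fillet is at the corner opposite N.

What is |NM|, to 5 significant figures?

51.620

N is at the origin; NJ is horizontal with |NJ| = 54.3 and J on the +x side, so J = (54.300, 0.0000). NA is vertical with |NA| = 20.9 and A on the −y side, so A = (0.0000, -20.900). The virtual corner opposite N is at (54.300, -20.900). Tangency of A1 to JP means the radius QP is perpendicular to JP and tangency of A1 to MA means the radius QM is perpendicular to MA, with radius 7.1, so the center Q sits 7.1 in from both sides at Q = (47.200, -13.800). That places the tangent points at P = (54.300, -13.800) on JP and M = (47.200, -20.900) on MA. Then |NM| = |M − N| = 51.620.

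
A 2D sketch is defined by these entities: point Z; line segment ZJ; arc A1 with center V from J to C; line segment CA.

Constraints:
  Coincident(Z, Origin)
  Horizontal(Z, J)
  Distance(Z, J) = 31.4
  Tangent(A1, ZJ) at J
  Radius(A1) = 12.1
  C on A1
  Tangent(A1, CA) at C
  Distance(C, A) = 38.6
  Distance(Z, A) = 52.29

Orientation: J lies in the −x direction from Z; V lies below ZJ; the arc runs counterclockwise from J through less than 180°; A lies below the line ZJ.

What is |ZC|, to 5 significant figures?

45.307

Checks: Z = (0.00, 0.00) ✓; ∠(VJ, JZ) = 90.00° ✓; |VJ| = 12.10 ✓; |VC| = 12.10 ✓; ∠(VC, CA) = 90.00° ✓; |CA| = 38.60 ✓; |ZA| = 52.29 ✓.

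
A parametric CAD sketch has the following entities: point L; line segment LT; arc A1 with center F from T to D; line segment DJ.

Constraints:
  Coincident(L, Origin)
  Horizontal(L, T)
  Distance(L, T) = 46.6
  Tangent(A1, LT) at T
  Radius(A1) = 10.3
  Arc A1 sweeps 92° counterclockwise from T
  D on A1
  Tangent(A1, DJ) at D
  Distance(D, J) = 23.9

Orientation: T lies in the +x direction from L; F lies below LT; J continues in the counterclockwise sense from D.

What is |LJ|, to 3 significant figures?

50.7

L is at the origin; L and T share the same y with |LT| = 46.6 and T on the +x side, so T = (46.6, 0.00). Since A1 is tangent to LT there, FT ⟂ LT, so F = T + (0, -10.3) = (46.6, -10.3). On A1, T sits at bearing 90° from F; a 92° counterclockwise sweep puts D at bearing 182°, so D = F + 10.3·(cos 182°, sin 182°) = (36.3, -10.7). Since A1 is tangent to DJ there, FD ⟂ DJ, so DJ runs along (−sin 182°, cos 182°); with |DJ| = 23.9, J = (37.1, -34.5). Then |LJ| = |J − L| = 50.7.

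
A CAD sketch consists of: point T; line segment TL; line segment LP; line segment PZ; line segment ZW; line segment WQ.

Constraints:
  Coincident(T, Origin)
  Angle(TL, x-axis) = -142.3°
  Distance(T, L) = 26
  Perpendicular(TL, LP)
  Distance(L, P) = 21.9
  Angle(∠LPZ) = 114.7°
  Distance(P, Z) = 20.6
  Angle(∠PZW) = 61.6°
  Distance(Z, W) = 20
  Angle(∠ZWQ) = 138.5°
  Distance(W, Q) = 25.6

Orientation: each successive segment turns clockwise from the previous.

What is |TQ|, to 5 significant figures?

27.769

∠PZW = 61.6° gives ZW at -56.000° from the x-axis; with |ZW| = 20.0, W = (-13.236, 3.1031). ∠ZWQ = 138.5° gives WQ at -97.500° from the x-axis; with |WQ| = 25.6, Q = (-16.578, -22.278). Then |TQ| = |Q − T| = 27.769.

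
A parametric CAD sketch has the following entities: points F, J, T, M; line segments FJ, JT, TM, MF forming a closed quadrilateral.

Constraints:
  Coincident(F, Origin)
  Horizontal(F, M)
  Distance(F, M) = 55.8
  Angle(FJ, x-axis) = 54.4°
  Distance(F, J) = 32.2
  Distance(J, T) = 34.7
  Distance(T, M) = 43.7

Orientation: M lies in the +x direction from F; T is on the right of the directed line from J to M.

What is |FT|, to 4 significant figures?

15.14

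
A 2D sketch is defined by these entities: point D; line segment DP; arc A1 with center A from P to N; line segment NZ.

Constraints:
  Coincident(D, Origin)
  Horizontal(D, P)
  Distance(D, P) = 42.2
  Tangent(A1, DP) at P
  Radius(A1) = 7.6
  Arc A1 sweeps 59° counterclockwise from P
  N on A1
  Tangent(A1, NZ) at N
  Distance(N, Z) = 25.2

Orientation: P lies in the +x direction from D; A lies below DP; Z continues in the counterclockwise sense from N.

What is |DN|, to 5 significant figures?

35.875

D is at the origin; D and P share the same y with |DP| = 42.2 and P on the +x side, so P = (42.200, 0.0000). Tangency of A1 to DP means the radius AP is perpendicular to DP, so A = P + (0, -7.6) = (42.200, -7.6000). On A1, P sits at bearing 90° from A; a 59° counterclockwise sweep puts N at bearing 149°, so N = A + 7.6·(cos 149°, sin 149°) = (35.686, -3.6857). Then |DN| = |N − D| = 35.875.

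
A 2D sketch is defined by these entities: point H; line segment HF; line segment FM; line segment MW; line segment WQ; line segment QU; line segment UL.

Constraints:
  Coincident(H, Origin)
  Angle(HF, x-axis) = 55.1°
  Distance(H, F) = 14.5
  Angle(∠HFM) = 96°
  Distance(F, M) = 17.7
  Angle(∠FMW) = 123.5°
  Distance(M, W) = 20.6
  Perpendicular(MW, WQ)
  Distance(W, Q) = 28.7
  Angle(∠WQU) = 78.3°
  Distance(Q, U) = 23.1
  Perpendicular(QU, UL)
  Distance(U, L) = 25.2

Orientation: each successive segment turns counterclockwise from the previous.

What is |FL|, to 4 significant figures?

20.08

H is at the origin; HF runs at 55.1° with length 14.5, so F = (8.296, 11.89). ∠HFM = 96.0° gives FM at 139.1° from the x-axis; with |FM| = 17.7, M = (-5.082, 23.48). ∠FMW = 123.5° gives MW at -164.4° from the x-axis; with |MW| = 20.6, W = (-24.92, 17.94). MW ⟂ WQ, so WQ runs at -74.40°; with |WQ| = 28.7, Q = (-17.21, -9.701). ∠WQU = 78.3° gives QU at 27.30° from the x-axis; with |QU| = 23.1, U = (3.321, 0.8934). QU ⟂ UL, so UL runs at 117.3°; with |UL| = 25.2, L = (-8.237, 23.29). Then |FL| = |L − F| = 20.08.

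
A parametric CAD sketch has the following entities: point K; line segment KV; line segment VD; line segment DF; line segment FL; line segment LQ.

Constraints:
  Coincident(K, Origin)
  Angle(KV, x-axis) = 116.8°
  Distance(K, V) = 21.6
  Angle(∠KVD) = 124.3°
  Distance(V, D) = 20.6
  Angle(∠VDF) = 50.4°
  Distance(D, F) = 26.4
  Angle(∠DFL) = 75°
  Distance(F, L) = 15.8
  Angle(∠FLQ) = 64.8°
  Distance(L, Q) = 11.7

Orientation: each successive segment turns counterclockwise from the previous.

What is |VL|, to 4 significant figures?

9.200

K is at the origin; KV runs at 116.8° with length 21.6, so V = (-9.739, 19.28). ∠KVD = 124.3° gives VD at 172.5° from the x-axis; with |VD| = 20.6, D = (-30.16, 21.97). ∠VDF = 50.4° gives DF at -57.90° from the x-axis; with |DF| = 26.4, F = (-16.13, -0.3953). ∠DFL = 75.0° gives FL at 47.10° from the x-axis; with |FL| = 15.8, L = (-5.378, 11.18). Then |VL| = |L − V| = 9.200.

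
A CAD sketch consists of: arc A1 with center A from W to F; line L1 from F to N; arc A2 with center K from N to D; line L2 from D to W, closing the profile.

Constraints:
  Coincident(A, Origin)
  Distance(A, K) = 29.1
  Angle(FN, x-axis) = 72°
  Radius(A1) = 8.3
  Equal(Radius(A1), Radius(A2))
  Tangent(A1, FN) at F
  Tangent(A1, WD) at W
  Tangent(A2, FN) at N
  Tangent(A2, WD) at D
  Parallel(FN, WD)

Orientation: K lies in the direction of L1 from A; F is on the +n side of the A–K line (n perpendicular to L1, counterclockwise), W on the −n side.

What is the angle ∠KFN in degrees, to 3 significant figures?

15.9°

Tangency of A1 to both parallel lines with radius 8.3 puts F and W at A ± 8.3·n: F = (-7.89, 2.56), W = (7.89, -2.56). Equal radii place N and D the same way about K: N = K + 8.3·n = (1.10, 30.2), D = K − 8.3·n = (16.9, 25.1). Then cos ∠KFN = FK·FN / (|FK||FN|), giving 15.9°.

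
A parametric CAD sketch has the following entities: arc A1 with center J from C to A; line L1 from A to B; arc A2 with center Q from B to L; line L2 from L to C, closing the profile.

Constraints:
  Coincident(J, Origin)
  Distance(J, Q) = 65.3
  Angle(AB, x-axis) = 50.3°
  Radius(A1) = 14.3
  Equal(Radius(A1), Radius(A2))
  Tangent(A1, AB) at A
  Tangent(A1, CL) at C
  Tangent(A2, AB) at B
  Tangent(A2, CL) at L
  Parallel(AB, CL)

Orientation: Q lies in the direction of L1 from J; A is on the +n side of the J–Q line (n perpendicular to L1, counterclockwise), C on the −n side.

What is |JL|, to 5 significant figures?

66.847

The slot axis is L1's direction at 50.3°, so u = (cos 50.3°, sin 50.3°) = (0.63877, 0.76940) and n = (−sin 50.3°, cos 50.3°) = (-0.76940, 0.63877). J is at the origin and Q lies 65.3 along u from J, so Q = 65.3·u = (41.712, 50.242). Tangency of A1 to both parallel lines with radius 14.3 puts A and C at J ± 14.3·n: A = (-11.002, 9.1344), C = (11.002, -9.1344). Equal radii place B and L the same way about Q: B = Q + 14.3·n = (30.709, 59.376), L = Q − 14.3·n = (52.714, 41.107). Then |JL| = |L − J| = 66.847.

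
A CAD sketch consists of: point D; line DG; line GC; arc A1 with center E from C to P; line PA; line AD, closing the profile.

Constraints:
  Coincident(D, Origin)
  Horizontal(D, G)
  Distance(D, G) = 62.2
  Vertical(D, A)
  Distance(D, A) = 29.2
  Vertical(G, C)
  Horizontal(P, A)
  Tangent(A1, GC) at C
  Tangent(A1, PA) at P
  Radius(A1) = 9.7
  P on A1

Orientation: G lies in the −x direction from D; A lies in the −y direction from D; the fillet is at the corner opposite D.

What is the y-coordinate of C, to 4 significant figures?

-19.50

D is at the origin; D and G share the same y with |DG| = 62.2 and G on the −x side, so G = (-62.20, 0.000). D and A share the same x with |DA| = 29.2 and A on the −y side, so A = (0.000, -29.20). The virtual corner opposite D is at (-62.20, -29.20). The tangent condition forces EC to be normal to GC and the tangent condition forces EP to be normal to PA, with radius 9.7, so the center E sits 9.7 in from both sides at E = (-52.50, -19.50). That places the tangent points at C = (-62.20, -19.50) on GC and P = (-52.50, -29.20) on PA. So C.y = -19.50.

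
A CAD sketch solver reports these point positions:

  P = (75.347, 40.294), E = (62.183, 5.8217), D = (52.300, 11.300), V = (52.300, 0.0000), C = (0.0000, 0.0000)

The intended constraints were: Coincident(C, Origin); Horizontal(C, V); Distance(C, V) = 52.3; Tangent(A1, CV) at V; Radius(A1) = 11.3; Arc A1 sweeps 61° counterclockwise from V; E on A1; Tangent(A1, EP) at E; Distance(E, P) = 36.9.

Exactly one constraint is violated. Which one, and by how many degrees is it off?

Tangent(A1, EP) at E — off by 8.10°.

C = (0.00, 0.00) ✓; C.y = 0.00, V.y = 0.00 ✓; |CV| = 52.30 ✓; ∠(DV, VC) = 90.00° ✓; |DV| = 11.30 ✓; bearing(D→E) − bearing(D→V) = 61.00° ✓; |DE| = 11.30 ✓; ∠(DE, EP) = 81.90° ✗; |EP| = 36.90 ✓.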